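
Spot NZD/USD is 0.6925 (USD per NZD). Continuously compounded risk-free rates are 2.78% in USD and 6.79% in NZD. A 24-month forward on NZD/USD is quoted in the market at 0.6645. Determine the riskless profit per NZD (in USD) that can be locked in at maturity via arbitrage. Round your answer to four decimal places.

0.0254 per NZD (in USD)

Fair forward: F* = S·e^(carry·T), with carry = (r_USD − r_NZD) = 0.0278 − 0.0679 = -0.0401
F* = 0.6925 · e^(-0.0401 × 24/12) = 0.6925 · e^-0.080200 = 0.6925 × 0.922932 = 0.6391
Market 0.6645 > fair 0.6391: forward overpriced → cash-and-carry (buy spot, short the forward).
At maturity, profit = |F_mkt − F*| = |0.6645 − 0.6391| = 0.0254 per NZD (in USD)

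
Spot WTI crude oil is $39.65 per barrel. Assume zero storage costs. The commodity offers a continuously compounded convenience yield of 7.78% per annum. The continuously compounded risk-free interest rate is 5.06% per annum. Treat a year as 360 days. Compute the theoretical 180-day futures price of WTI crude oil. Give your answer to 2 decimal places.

Net carry = r + u − y = 0.0506 + 0.0000 − 0.0778 = -0.0272
F = S·e^((r+u−y)T) = 39.65 · e^(-0.0272 × 180/360) = 39.65 · e^-0.013600
= 39.65 × 0.986492 = $39.11 per barrel

$39.11 per barrel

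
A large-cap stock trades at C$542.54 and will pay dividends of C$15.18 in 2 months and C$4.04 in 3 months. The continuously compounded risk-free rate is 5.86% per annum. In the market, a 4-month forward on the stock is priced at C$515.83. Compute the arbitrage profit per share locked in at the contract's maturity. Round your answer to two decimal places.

C$18.02 per share

PV(dividends) I = 15.18·e^(−0.0586·2/12) + 4.04·e^(−0.0586·3/12) = 19.0137
Fair forward F* = (S − I)·e^(rT) = (542.54 − 19.0137)·e^0.019533 = 523.5263 × 1.019725 = 533.8529
Market C$515.83 < fair 533.8529: forward underpriced → reverse cash-and-carry (short the stock, invest proceeds at r, pay the dividends, go long the forward).
Profit at T = |F_mkt − F*| = |515.83 − 533.8529| = C$18.02 per share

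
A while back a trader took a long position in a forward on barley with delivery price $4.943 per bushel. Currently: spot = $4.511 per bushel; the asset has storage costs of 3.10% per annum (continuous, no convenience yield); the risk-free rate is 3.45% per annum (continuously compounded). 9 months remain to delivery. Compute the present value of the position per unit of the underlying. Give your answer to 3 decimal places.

Current fair forward for the remaining 9 months: F = S·e^((r + u)·T), (r + u) = 0.0345 + 0.0310 = 0.0655
F = 4.511 · e^(0.0655 × 9/12) = 4.511 × 1.050352 = 4.7381
Value of long forward = (F − K)·e^(−rT) = (4.7381 − 4.943) · e^(−0.0345·9/12)
= -0.2049 × 0.974457 = -0.200

-$0.200 per bushel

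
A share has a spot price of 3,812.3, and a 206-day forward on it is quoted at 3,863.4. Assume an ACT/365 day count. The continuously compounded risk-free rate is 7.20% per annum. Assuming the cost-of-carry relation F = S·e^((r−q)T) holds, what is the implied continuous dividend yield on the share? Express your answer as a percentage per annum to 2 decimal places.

From F = S·e^((r−q)T): (r − q) = ln(F/S)/T
ln(3863.4/3812.3) = ln(1.013404) = 0.013315
(r − q) = 0.013315 / (206/365) = 0.023592
q = r − ln(F/S)/T = 0.0720 − 0.023592 = 0.048408
q = 4.84%

4.84%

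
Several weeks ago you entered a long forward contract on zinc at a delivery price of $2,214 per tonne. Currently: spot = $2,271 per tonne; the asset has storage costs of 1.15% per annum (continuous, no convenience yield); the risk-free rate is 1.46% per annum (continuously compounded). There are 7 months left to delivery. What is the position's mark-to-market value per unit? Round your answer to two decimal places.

$91.06 per tonne

Current fair forward for the remaining 7 months: F = S·e^((r + u)·T), (r + u) = 0.0146 + 0.0115 = 0.0261
F = 2271 · e^(0.0261 × 7/12) = 2271 × 1.01534149 = 2305.8405
Value of long forward = (F − K)·e^(−rT) = (2305.8405 − 2214) · e^(−0.0146·7/12)
= 91.8405 × 0.99151950 = 91.06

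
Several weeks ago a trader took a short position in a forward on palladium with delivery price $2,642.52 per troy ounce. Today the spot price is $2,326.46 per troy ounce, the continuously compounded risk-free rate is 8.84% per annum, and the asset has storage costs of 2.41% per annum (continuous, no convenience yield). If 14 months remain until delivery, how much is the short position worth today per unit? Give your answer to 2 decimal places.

Current fair forward for the remaining 14 months: F = S·e^((r + u)·T), (r + u) = 0.0884 + 0.0241 = 0.1125
F = 2326.46 · e^(0.1125 × 14/12) = 2326.46 × 1.14025281 = 2652.7526
Value of long forward = (F − K)·e^(−rT) = (2652.7526 − 2642.52) · e^(−0.0884·14/12)
= 10.2326 × 0.90200670 = 9.23
Short position value = −(long value) = -$9.23

-$9.23 per troy ounce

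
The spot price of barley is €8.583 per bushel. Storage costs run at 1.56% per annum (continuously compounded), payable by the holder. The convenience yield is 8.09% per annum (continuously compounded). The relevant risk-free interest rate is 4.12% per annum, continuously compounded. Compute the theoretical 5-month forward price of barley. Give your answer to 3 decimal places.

€8.497 per bushel

Net carry = r + u − y = 0.0412 + 0.0156 − 0.0809 = -0.0241
F = S·e^((r+u−y)T) = 8.583 · e^(-0.0241 × 5/12) = 8.583 · e^-0.010042
= 8.583 × 0.990008 = €8.497 per bushel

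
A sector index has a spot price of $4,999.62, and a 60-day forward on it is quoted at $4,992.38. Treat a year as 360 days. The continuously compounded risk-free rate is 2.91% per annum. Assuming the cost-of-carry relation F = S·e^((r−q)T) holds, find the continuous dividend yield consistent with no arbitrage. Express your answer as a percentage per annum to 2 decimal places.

From F = S·e^((r−q)T): (r − q) = ln(F/S)/T
ln(4992.38/4999.62) = ln(0.998552) = -0.001449
(r − q) = -0.001449 / (60/360) = -0.008694
q = r − ln(F/S)/T = 0.0291 + 0.008694 = 0.037794
q = 3.78%

3.78%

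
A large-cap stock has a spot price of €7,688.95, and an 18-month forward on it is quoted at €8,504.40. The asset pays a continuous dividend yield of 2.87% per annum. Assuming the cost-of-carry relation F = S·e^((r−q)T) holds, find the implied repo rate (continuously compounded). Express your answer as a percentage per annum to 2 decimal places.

9.59%

From F = S·e^((r−q)T): (r − q) = ln(F/S)/T
ln(8504.40/7688.95) = ln(1.106055) = 0.100800
(r − q) = 0.100800 / (18/12) = 0.067200
r = ln(F/S)/T + q = 0.067200 + 0.0287 = 0.095900
r = 9.59%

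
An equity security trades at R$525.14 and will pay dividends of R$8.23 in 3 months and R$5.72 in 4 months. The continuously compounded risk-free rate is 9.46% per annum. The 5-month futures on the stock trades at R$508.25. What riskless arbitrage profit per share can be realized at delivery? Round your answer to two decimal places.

R$23.88 per share

PV(dividends) I = 8.23·e^(−0.0946·3/12) + 5.72·e^(−0.0946·4/12) = 13.5801
Fair futures F* = (S − I)·e^(rT) = (525.14 − 13.5801)·e^0.039417 = 511.5599 × 1.040204 = 532.1267
Market R$508.25 < fair 532.1267: forward underpriced → reverse cash-and-carry (short the stock, invest proceeds at r, pay the dividends, go long the forward).
Profit at T = |F_mkt − F*| = |508.25 − 532.1267| = R$23.88 per share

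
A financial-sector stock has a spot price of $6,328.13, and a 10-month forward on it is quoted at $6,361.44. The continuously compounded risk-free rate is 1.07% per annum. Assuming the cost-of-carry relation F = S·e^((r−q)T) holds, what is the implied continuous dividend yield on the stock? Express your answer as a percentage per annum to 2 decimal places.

0.44%

From F = S·e^((r−q)T): (r − q) = ln(F/S)/T
ln(6361.44/6328.13) = ln(1.005264) = 0.005250
(r − q) = 0.005250 / (10/12) = 0.006300
q = r − ln(F/S)/T = 0.0107 − 0.006300 = 0.004400
q = 0.44%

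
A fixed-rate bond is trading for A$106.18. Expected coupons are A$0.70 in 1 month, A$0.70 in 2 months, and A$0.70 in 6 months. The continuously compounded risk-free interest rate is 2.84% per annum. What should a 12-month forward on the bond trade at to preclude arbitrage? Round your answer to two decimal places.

PV(coupons) I = 0.70·e^(−0.0284·1/12) + 0.70·e^(−0.0284·2/12) + 0.70·e^(−0.0284·6/12)
I = 0.6983 + 0.6967 + 0.6901 = 2.0851
F = (S − I)·e^(rT) = (106.18 − 2.0851) · e^(0.0284·12/12)
= 104.0949 · e^0.028400 = 104.0949 × 1.028807 = A$107.09

A$107.09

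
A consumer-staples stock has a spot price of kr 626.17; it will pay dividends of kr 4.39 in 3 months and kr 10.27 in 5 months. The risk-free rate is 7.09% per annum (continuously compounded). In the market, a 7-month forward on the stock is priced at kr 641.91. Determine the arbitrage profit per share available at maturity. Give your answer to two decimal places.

kr 4.19 per share

PV(dividends) I = 4.39·e^(−0.0709·3/12) + 10.27·e^(−0.0709·5/12) = 14.2839
Fair forward F* = (S − I)·e^(rT) = (626.17 − 14.2839)·e^0.041358 = 611.8861 × 1.042225 = 637.7230
Market kr 641.91 > fair 637.7230: forward overpriced → cash-and-carry (borrow at r, buy the stock and collect the dividends, short the forward).
Profit at T = |F_mkt − F*| = |641.91 − 637.7230| = kr 4.19 per share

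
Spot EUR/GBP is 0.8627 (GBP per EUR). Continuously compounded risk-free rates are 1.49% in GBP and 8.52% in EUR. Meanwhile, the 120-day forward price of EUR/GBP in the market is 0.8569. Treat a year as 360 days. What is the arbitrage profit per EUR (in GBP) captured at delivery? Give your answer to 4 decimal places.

Fair forward: F* = S·e^(carry·T), with carry = (r_GBP − r_EUR) = 0.0149 − 0.0852 = -0.0703
F* = 0.8627 · e^(-0.0703 × 120/360) = 0.8627 · e^-0.023433 = 0.8627 × 0.976839 = 0.8427
Market 0.8569 > fair 0.8427: forward overpriced → cash-and-carry (buy spot, short the forward).
At maturity, profit = |F_mkt − F*| = |0.8569 − 0.8427| = 0.0142 per EUR (in GBP)

0.0142 per EUR (in GBP)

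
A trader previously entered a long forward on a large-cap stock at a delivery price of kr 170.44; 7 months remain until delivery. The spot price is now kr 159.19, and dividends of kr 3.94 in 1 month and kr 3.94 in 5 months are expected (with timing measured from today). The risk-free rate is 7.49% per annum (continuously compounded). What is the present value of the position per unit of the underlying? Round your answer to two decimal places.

PV(remaining dividends) I = 3.94·e^(−0.0749·1/12) + 3.94·e^(−0.0749·5/12) = 7.7344
Current forward F = (S − I)·e^(rT) = (159.19 − 7.7344)·e^(0.0749·7/12) = 151.4556 × 1.044660 = 158.2196
Value (long) = (F − K)·e^(−rT) = (158.2196 − 170.44) × 0.957249 = -11.6980
Value = -kr 11.70

-kr 11.70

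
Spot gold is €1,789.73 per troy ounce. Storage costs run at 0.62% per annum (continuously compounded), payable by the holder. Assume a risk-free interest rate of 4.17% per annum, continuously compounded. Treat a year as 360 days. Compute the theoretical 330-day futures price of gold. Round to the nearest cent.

Net carry = r + u − y = 0.0417 + 0.0062 − 0.0000 = 0.0479
F = S·e^((r+u−y)T) = 1789.73 · e^(0.0479 × 330/360) = 1789.73 · e^0.04390833
= 1789.73 × 1.04488657 = €1,870.06 per troy ounce

€1,870.06 per troy ounce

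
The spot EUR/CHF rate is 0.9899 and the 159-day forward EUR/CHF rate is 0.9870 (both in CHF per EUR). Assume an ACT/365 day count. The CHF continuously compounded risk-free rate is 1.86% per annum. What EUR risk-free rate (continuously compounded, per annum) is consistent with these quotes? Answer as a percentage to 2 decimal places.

F = S·e^((r_CHF − r_EUR)T) ⇒ r_EUR = r_CHF − ln(F/S)/T
ln(0.9870/0.9899) = -0.002934; /(159/365) = -0.006735
r_EUR = 0.0186 + 0.006735 = 0.025335
r_EUR = 2.53%

2.53%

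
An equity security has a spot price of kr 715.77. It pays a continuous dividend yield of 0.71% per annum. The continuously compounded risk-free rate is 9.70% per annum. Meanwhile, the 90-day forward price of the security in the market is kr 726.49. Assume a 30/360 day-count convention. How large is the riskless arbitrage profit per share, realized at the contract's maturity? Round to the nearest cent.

kr 5.55 per share

Fair forward: F* = S·e^(carry·T), with carry = (r − q) = 0.0970 − 0.0071 = 0.0899
F* = 715.77 · e^(0.0899 × 90/360) = 715.77 · e^0.022475 = 715.77 × 1.022729 = kr 732.0387
Market kr 726.49 < fair kr 732.0387: forward underpriced → reverse cash-and-carry (short spot, go long the forward).
At maturity, profit = |F_mkt − F*| = |726.49 − 732.0387| = kr 5.55 per share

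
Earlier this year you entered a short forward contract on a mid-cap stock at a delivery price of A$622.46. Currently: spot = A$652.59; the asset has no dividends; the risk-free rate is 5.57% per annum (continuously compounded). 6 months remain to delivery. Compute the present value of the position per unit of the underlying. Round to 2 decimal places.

-A$47.23

Current fair forward for the remaining 6 months: F = S·e^(r·T), r = 0.0557
F = 652.59 · e^(0.0557 × 6/12) = 652.59 × 1.028241 = 671.0198
Value of long forward = (F − K)·e^(−rT) = (671.0198 − 622.46) · e^(−0.0557·6/12)
= 48.5598 × 0.972534 = 47.23
Short position value = −(long value) = -A$47.23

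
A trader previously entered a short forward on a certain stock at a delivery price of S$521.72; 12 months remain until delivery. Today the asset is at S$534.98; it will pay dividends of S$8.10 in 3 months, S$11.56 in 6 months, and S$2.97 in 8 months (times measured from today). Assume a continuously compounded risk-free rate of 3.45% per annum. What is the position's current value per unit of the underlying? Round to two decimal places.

-S$8.66

PV(remaining dividends) I = 8.10·e^(−0.0345·3/12) + 11.56·e^(−0.0345·6/12) + 2.97·e^(−0.0345·8/12) = 22.2952
Current forward F = (S − I)·e^(rT) = (534.98 − 22.2952)·e^(0.0345·12/12) = 512.6848 × 1.035102 = 530.6811
Value (long) = (F − K)·e^(−rT) = (530.6811 − 521.72) × 0.966088 = 8.6572
Short position value = −(long value) = -S$8.66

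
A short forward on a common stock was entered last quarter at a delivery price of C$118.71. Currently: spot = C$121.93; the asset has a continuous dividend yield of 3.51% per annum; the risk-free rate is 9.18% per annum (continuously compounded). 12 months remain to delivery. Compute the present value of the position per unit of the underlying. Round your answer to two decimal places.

-C$9.43

Current fair forward for the remaining 12 months: F = S·e^((r − q)·T), (r − q) = 0.0918 − 0.0351 = 0.0567
F = 121.93 · e^(0.0567 × 12/12) = 121.93 × 1.058338 = 129.0432
Value of long forward = (F − K)·e^(−rT) = (129.0432 − 118.71) · e^(−0.0918·12/12)
= 10.3332 × 0.912288 = 9.43
Short position value = −(long value) = -C$9.43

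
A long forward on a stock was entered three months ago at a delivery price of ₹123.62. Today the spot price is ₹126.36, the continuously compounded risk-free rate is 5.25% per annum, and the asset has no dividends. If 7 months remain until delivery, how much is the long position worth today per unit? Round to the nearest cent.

Current fair forward for the remaining 7 months: F = S·e^(r·T), r = 0.0525
F = 126.36 · e^(0.0525 × 7/12) = 126.36 × 1.031099 = 130.2897
Value of long forward = (F − K)·e^(−rT) = (130.2897 − 123.62) · e^(−0.0525·7/12)
= 6.6697 × 0.969839 = 6.47

₹6.47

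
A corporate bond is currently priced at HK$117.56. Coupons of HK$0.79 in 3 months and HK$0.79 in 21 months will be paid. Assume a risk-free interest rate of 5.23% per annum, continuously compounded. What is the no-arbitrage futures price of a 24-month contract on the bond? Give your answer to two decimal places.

PV(coupons) I = 0.79·e^(−0.0523·3/12) + 0.79·e^(−0.0523·21/12)
I = 0.7797 + 0.7209 = 1.5006
F = (S − I)·e^(rT) = (117.56 − 1.5006) · e^(0.0523·24/12)
= 116.0594 · e^0.104600 = 116.0594 × 1.110266 = HK$128.86

HK$128.86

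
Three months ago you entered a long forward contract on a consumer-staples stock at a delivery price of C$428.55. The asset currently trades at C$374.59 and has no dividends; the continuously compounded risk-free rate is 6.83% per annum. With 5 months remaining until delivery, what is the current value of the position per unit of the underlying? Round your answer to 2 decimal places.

-C$41.94

Current fair forward for the remaining 5 months: F = S·e^(r·T), r = 0.0683
F = 374.59 · e^(0.0683 × 5/12) = 374.59 × 1.028867 = 385.4033
Value of long forward = (F − K)·e^(−rT) = (385.4033 − 428.55) · e^(−0.0683·5/12)
= -43.1467 × 0.971943 = -41.94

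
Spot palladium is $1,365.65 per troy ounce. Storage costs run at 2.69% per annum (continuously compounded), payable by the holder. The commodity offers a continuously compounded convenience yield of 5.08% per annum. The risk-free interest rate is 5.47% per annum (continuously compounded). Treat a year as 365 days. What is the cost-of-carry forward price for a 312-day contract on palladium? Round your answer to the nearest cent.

Net carry = r + u − y = 0.0547 + 0.0269 − 0.0508 = 0.0308
F = S·e^((r+u−y)T) = 1365.65 · e^(0.0308 × 312/365) = 1365.65 · e^0.02632767
= 1365.65 × 1.02667730 = $1,402.08 per troy ounce

$1,402.08 per troy ounce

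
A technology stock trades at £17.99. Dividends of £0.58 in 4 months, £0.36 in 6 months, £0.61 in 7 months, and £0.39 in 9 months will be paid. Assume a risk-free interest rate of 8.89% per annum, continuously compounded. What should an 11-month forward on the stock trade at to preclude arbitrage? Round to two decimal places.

£17.51

PV(dividends) I = 0.58·e^(−0.0889·4/12) + 0.36·e^(−0.0889·6/12) + 0.61·e^(−0.0889·7/12) + 0.39·e^(−0.0889·9/12)
I = 0.5631 + 0.3443 + 0.5792 + 0.3648 = 1.8514
F = (S − I)·e^(rT) = (17.99 − 1.8514) · e^(0.0889·11/12)
= 16.1386 · e^0.081492 = 16.1386 × 1.084905 = £17.51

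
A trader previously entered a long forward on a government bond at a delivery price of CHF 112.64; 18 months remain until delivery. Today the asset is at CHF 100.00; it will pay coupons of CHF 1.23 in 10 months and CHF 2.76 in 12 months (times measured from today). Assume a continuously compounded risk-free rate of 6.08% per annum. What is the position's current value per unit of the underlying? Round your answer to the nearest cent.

-CHF 6.59

PV(remaining coupons) I = 1.23·e^(−0.0608·10/12) + 2.76·e^(−0.0608·12/12) = 3.7664
Current forward F = (S − I)·e^(rT) = (100.00 − 3.7664)·e^(0.0608·18/12) = 96.2336 × 1.095488 = 105.4228
Value (long) = (F − K)·e^(−rT) = (105.4228 − 112.64) × 0.912835 = -6.5881
Value = -CHF 6.59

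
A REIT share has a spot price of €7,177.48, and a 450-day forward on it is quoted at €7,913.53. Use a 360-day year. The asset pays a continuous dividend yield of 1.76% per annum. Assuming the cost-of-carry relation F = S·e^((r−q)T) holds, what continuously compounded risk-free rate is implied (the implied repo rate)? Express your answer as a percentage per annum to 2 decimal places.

9.57%

From F = S·e^((r−q)T): (r − q) = ln(F/S)/T
ln(7913.53/7177.48) = ln(1.102550) = 0.097626
(r − q) = 0.097626 / (450/360) = 0.078101
r = ln(F/S)/T + q = 0.078101 + 0.0176 = 0.095701
r = 9.57%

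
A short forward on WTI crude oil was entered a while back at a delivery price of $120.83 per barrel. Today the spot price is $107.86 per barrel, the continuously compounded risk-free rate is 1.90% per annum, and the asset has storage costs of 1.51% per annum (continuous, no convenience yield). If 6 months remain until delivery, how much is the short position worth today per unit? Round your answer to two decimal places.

$11.01 per barrel

Current fair forward for the remaining 6 months: F = S·e^((r + u)·T), (r + u) = 0.0190 + 0.0151 = 0.0341
F = 107.86 · e^(0.0341 × 6/12) = 107.86 × 1.017196 = 109.7148
Value of long forward = (F − K)·e^(−rT) = (109.7148 − 120.83) · e^(−0.0190·6/12)
= -11.1152 × 0.990545 = -11.01
Short position value = −(long value) = $11.01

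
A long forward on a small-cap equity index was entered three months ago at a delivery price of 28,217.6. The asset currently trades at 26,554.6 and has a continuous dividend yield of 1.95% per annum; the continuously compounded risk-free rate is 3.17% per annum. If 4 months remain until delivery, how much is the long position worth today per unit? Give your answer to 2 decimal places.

-1538.45

Current fair forward for the remaining 4 months: F = S·e^((r − q)·T), (r − q) = 0.0317 − 0.0195 = 0.0122
F = 26554.6 · e^(0.0122 × 4/12) = 26554.6 × 1.00407495 = 26662.8087
Value of long forward = (F − K)·e^(−rT) = (26662.8087 − 28217.6) · e^(−0.0317·4/12)
= -1554.7913 × 0.98948896 = -1538.45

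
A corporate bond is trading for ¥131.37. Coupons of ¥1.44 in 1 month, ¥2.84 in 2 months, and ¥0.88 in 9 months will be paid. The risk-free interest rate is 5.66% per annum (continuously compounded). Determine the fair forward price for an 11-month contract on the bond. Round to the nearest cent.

PV(coupons) I = 1.44·e^(−0.0566·1/12) + 2.84·e^(−0.0566·2/12) + 0.88·e^(−0.0566·9/12)
I = 1.4332 + 2.8133 + 0.8434 = 5.0899
F = (S − I)·e^(rT) = (131.37 − 5.0899) · e^(0.0566·11/12)
= 126.2801 · e^0.051883 = 126.2801 × 1.053253 = ¥133.00

¥133.00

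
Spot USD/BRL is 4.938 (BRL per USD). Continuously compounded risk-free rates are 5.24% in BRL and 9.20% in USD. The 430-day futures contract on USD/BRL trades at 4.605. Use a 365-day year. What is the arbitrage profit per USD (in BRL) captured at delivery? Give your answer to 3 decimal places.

0.108 per USD (in BRL)

Fair futures: F* = S·e^(carry·T), with carry = (r_BRL − r_USD) = 0.0524 − 0.0920 = -0.0396
F* = 4.938 · e^(-0.0396 × 430/365) = 4.938 · e^-0.046652 = 4.938 × 0.954419 = 4.7129
Market 4.605 < fair 4.7129: forward underpriced → reverse cash-and-carry (short spot, go long the forward).
At maturity, profit = |F_mkt − F*| = |4.605 − 4.7129| = 0.108 per USD (in BRL)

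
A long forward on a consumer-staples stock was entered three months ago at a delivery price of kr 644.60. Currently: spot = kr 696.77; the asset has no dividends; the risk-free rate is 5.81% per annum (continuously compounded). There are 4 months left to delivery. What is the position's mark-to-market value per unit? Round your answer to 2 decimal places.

kr 64.53

Current fair forward for the remaining 4 months: F = S·e^(r·T), r = 0.0581
F = 696.77 · e^(0.0581 × 4/12) = 696.77 × 1.019555 = 710.3953
Value of long forward = (F − K)·e^(−rT) = (710.3953 − 644.60) · e^(−0.0581·4/12)
= 65.7953 × 0.980820 = 64.53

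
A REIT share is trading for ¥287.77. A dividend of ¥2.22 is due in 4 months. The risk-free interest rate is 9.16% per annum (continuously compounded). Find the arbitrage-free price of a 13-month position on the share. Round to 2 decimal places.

¥315.41

PV(dividends) I = 2.22·e^(−0.0916·4/12)
I = 2.1532
F = (S − I)·e^(rT) = (287.77 − 2.1532) · e^(0.0916·13/12)
= 285.6168 · e^0.099233 = 285.6168 × 1.104324 = ¥315.41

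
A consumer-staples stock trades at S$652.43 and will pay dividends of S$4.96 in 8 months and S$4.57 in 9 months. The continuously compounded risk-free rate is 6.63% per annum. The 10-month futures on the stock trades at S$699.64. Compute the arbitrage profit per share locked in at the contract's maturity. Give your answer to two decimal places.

PV(dividends) I = 4.96·e^(−0.0663·8/12) + 4.57·e^(−0.0663·9/12) = 9.0939
Fair futures F* = (S − I)·e^(rT) = (652.43 − 9.0939)·e^0.055250 = 643.3361 × 1.056805 = 679.8808
Market S$699.64 > fair 679.8808: forward overpriced → cash-and-carry (borrow at r, buy the stock and collect the dividends, short the forward).
Profit at T = |F_mkt − F*| = |699.64 − 679.8808| = S$19.76 per share

S$19.76 per share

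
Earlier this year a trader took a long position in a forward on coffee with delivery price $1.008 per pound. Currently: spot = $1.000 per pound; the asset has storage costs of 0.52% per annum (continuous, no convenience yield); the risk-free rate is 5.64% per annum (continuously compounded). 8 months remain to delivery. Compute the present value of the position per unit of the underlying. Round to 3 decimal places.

$0.033 per pound

Current fair forward for the remaining 8 months: F = S·e^((r + u)·T), (r + u) = 0.0564 + 0.0052 = 0.0616
F = 1.000 · e^(0.0616 × 8/12) = 1.000 × 1.041922 = 1.0419
Value of long forward = (F − K)·e^(−rT) = (1.0419 − 1.008) · e^(−0.0564·8/12)
= 0.0339 × 0.963098 = 0.033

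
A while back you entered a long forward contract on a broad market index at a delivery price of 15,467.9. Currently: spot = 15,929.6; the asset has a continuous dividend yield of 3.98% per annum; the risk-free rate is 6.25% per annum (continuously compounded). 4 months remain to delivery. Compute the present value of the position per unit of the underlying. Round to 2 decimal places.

Current fair forward for the remaining 4 months: F = S·e^((r − q)·T), (r − q) = 0.0625 − 0.0398 = 0.0227
F = 15929.6 · e^(0.0227 × 4/12) = 15929.6 × 1.00759537 = 16050.5912
Value of long forward = (F − K)·e^(−rT) = (16050.5912 − 15467.9) · e^(−0.0625·4/12)
= 582.6912 × 0.97938218 = 570.68

570.68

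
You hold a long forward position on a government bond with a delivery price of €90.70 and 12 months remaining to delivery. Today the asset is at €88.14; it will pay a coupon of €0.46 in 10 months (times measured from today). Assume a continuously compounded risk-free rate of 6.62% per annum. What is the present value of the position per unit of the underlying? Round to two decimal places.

€2.81

PV(remaining coupons) I = 0.46·e^(−0.0662·10/12) = 0.4353
Current forward F = (S − I)·e^(rT) = (88.14 − 0.4353)·e^(0.0662·12/12) = 87.7047 × 1.068440 = 93.7072
Value (long) = (F − K)·e^(−rT) = (93.7072 − 90.70) × 0.935944 = 2.8146
Value = €2.81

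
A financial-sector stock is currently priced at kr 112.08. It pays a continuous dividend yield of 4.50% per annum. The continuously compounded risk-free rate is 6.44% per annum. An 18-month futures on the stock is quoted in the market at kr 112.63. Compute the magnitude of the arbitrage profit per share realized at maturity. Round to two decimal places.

Fair futures: F* = S·e^(carry·T), with carry = (r − q) = 0.0644 − 0.0450 = 0.0194
F* = 112.08 · e^(0.0194 × 18/12) = 112.08 · e^0.029100 = 112.08 × 1.029528 = kr 115.3895
Market kr 112.63 < fair kr 115.3895: forward underpriced → reverse cash-and-carry (short spot, go long the forward).
At maturity, profit = |F_mkt − F*| = |112.63 − 115.3895| = kr 2.76 per share

kr 2.76 per share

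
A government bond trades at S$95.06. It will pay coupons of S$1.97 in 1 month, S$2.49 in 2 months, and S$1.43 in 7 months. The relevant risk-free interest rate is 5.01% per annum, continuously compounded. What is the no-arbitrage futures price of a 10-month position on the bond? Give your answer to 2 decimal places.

S$93.04

PV(coupons) I = 1.97·e^(−0.0501·1/12) + 2.49·e^(−0.0501·2/12) + 1.43·e^(−0.0501·7/12)
I = 1.9618 + 2.4693 + 1.3888 = 5.8199
F = (S − I)·e^(rT) = (95.06 − 5.8199) · e^(0.0501·10/12)
= 89.2401 · e^0.041750 = 89.2401 × 1.042634 = S$93.04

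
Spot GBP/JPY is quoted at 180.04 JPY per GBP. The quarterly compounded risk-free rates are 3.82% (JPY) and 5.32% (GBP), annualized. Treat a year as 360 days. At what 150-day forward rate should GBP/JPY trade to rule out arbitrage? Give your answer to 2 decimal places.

178.93

By covered interest parity, F = S · (1+r_JPY/4)^(4T) / (1+r_GBP/4)^(4T)
= 180.04 × 1.015967 / 1.022265 = 180.04 × 0.993839
F = 178.93 JPY per GBP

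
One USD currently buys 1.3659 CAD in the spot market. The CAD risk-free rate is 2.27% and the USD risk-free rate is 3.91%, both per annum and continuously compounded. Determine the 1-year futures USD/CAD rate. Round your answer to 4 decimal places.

F = S·e^((r_CAD − r_USD)T) = 1.3659 · e^((0.0227 − 0.0391) × 1)
= 1.3659 · e^-0.016400 = 1.3659 × 0.983734
F = 1.3437 CAD per USD

1.3437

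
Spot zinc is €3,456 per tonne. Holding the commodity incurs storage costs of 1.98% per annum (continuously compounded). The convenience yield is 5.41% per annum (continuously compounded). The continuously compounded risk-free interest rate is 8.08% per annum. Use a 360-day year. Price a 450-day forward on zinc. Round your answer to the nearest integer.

€3,663 per tonne

Net carry = r + u − y = 0.0808 + 0.0198 − 0.0541 = 0.0465
F = S·e^((r+u−y)T) = 3456 · e^(0.0465 × 450/360) = 3456 · e^0.058125
= 3456 × 1.059847 = €3,663 per tonne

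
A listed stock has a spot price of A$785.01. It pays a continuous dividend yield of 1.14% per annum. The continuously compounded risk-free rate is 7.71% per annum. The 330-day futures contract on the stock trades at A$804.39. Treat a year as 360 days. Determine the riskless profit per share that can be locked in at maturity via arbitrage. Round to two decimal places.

Fair futures: F* = S·e^(carry·T), with carry = (r − q) = 0.0771 − 0.0114 = 0.0657
F* = 785.01 · e^(0.0657 × 330/360) = 785.01 · e^0.060225 = 785.01 × 1.062075 = A$833.7395
Market A$804.39 < fair A$833.7395: forward underpriced → reverse cash-and-carry (short spot, go long the forward).
At maturity, profit = |F_mkt − F*| = |804.39 − 833.7395| = A$29.35 per share

A$29.35 per share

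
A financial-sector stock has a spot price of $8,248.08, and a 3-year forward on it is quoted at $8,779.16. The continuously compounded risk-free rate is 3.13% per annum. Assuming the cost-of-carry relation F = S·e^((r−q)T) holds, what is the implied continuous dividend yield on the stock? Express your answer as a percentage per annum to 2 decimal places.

1.05%

From F = S·e^((r−q)T): (r − q) = ln(F/S)/T
ln(8779.16/8248.08) = ln(1.064388) = 0.062400
(r − q) = 0.062400 / (3) = 0.020800
q = r − ln(F/S)/T = 0.0313 − 0.020800 = 0.010500
q = 1.05%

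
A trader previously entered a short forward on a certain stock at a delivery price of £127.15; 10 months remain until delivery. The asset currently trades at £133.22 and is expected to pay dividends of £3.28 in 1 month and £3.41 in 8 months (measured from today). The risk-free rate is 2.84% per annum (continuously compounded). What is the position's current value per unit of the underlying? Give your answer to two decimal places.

-£2.43

PV(remaining dividends) I = 3.28·e^(−0.0284·1/12) + 3.41·e^(−0.0284·8/12) = 6.6183
Current forward F = (S − I)·e^(rT) = (133.22 − 6.6183)·e^(0.0284·10/12) = 126.6017 × 1.023949 = 129.6337
Value (long) = (F − K)·e^(−rT) = (129.6337 − 127.15) × 0.976611 = 2.4256
Short position value = −(long value) = -£2.43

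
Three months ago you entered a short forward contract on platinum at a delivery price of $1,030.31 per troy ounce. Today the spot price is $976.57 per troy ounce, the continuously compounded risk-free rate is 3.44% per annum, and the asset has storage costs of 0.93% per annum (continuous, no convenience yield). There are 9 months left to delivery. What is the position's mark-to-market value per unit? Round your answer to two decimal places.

Current fair forward for the remaining 9 months: F = S·e^((r + u)·T), (r + u) = 0.0344 + 0.0093 = 0.0437
F = 976.57 · e^(0.0437 × 9/12) = 976.57 × 1.033318 = 1009.1074
Value of long forward = (F − K)·e^(−rT) = (1009.1074 − 1030.31) · e^(−0.0344·9/12)
= -21.2026 × 0.974530 = -20.66
Short position value = −(long value) = $20.66

$20.66 per troy ounce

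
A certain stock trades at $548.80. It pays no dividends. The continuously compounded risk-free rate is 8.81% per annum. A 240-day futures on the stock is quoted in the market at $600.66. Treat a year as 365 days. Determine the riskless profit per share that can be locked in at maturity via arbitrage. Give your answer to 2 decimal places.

Fair futures: F* = S·e^(carry·T), with carry = r = 0.0881
F* = 548.80 · e^(0.0881 × 240/365) = 548.80 · e^0.057929 = 548.80 × 1.059640 = $581.5304
Market $600.66 > fair $581.5304: forward overpriced → cash-and-carry (buy spot, short the forward).
At maturity, profit = |F_mkt − F*| = |600.66 − 581.5304| = $19.13 per share

$19.13 per share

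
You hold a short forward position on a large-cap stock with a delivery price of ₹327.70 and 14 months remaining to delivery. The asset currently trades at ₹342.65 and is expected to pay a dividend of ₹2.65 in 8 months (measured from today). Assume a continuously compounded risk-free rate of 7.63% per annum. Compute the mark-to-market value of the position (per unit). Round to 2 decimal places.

-₹40.34

PV(remaining dividends) I = 2.65·e^(−0.0763·8/12) = 2.5186
Current forward F = (S − I)·e^(rT) = (342.65 − 2.5186)·e^(0.0763·14/12) = 340.1314 × 1.093099 = 371.7973
Value (long) = (F − K)·e^(−rT) = (371.7973 − 327.70) × 0.914830 = 40.3415
Short position value = −(long value) = -₹40.34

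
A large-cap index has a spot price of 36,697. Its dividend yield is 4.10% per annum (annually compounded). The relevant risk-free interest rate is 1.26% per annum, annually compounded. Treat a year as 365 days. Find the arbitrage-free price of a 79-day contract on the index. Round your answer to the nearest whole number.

36,478

F = S · (1+r)^T / (1+q)^T
= 36697 × 1.002714 / 1.008735 = 36697 × 0.994031
F = 36,478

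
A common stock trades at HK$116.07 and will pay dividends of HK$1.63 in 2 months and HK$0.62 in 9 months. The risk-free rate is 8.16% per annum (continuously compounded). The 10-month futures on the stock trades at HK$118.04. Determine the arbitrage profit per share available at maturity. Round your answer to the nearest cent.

HK$3.85 per share

PV(dividends) I = 1.63·e^(−0.0816·2/12) + 0.62·e^(−0.0816·9/12) = 2.1912
Fair futures F* = (S − I)·e^(rT) = (116.07 − 2.1912)·e^0.068000 = 113.8788 × 1.070365 = 121.8919
Market HK$118.04 < fair 121.8919: forward underpriced → reverse cash-and-carry (short the stock, invest proceeds at r, pay the dividends, go long the forward).
Profit at T = |F_mkt − F*| = |118.04 − 121.8919| = HK$3.85 per share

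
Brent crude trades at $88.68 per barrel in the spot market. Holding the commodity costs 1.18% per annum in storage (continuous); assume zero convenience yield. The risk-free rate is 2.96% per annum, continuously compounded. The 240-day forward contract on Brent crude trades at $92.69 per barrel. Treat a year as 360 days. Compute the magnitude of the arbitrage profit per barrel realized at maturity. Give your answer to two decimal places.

Fair forward: F* = S·e^(carry·T), with carry = (r + u) = 0.0296 + 0.0118 = 0.0414
F* = 88.68 · e^(0.0414 × 240/360) = 88.68 · e^0.027600 = 88.68 × 1.027984 = $91.1616
Market $92.69 > fair $91.1616: forward overpriced → cash-and-carry (buy spot, short the forward).
At maturity, profit = |F_mkt − F*| = |92.69 − 91.1616| = $1.53 per barrel

$1.53 per barrel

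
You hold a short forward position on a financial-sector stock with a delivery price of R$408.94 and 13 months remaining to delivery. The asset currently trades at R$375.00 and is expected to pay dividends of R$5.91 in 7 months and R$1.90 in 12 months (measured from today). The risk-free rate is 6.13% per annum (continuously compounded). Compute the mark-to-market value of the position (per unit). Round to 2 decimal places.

R$15.15

PV(remaining dividends) I = 5.91·e^(−0.0613·7/12) + 1.90·e^(−0.0613·12/12) = 7.4894
Current forward F = (S − I)·e^(rT) = (375.00 − 7.4894)·e^(0.0613·13/12) = 367.5106 × 1.068663 = 392.7450
Value (long) = (F − K)·e^(−rT) = (392.7450 − 408.94) × 0.935749 = -15.1545
Short position value = −(long value) = R$15.15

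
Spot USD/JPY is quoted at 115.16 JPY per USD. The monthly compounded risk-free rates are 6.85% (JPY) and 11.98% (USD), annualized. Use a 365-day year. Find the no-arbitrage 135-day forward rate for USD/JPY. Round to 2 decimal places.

By covered interest parity, F = S · (1+r_JPY/12)^(12T) / (1+r_USD/12)^(12T)
= 115.16 × 1.025585 / 1.045076 = 115.16 × 0.981350
F = 113.01 JPY per USD

113.01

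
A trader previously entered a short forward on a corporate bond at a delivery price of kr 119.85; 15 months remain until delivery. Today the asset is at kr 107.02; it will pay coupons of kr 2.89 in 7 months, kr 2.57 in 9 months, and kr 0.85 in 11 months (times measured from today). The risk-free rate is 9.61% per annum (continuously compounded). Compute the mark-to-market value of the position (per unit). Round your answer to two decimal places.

PV(remaining coupons) I = 2.89·e^(−0.0961·7/12) + 2.57·e^(−0.0961·9/12) + 0.85·e^(−0.0961·11/12) = 5.9021
Current forward F = (S − I)·e^(rT) = (107.02 − 5.9021)·e^(0.0961·15/12) = 101.1179 × 1.127638 = 114.0244
Value (long) = (F − K)·e^(−rT) = (114.0244 − 119.85) × 0.886810 = -5.1662
Short position value = −(long value) = kr 5.17

kr 5.17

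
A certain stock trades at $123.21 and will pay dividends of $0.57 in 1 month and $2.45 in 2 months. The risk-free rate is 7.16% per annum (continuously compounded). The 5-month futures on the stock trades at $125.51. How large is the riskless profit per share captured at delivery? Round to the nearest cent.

$1.65 per share

PV(dividends) I = 0.57·e^(−0.0716·1/12) + 2.45·e^(−0.0716·2/12) = 2.9875
Fair futures F* = (S − I)·e^(rT) = (123.21 − 2.9875)·e^0.029833 = 120.2225 × 1.030282 = 123.8631
Market $125.51 > fair 123.8631: forward overpriced → cash-and-carry (borrow at r, buy the stock and collect the dividends, short the forward).
Profit at T = |F_mkt − F*| = |125.51 − 123.8631| = $1.65 per share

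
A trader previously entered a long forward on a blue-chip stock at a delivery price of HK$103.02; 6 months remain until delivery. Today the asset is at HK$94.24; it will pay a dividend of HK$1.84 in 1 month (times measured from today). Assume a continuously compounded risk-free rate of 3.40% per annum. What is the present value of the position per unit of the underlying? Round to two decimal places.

-HK$8.88

PV(remaining dividends) I = 1.84·e^(−0.0340·1/12) = 1.8348
Current forward F = (S − I)·e^(rT) = (94.24 − 1.8348)·e^(0.0340·6/12) = 92.4052 × 1.017145 = 93.9895
Value (long) = (F − K)·e^(−rT) = (93.9895 − 103.02) × 0.983144 = -8.8783
Value = -HK$8.88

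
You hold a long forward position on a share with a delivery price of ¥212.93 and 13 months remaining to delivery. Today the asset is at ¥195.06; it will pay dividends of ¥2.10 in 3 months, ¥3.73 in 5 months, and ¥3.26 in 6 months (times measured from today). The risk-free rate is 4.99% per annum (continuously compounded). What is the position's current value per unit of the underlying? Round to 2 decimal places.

-¥15.57

PV(remaining dividends) I = 2.10·e^(−0.0499·3/12) + 3.73·e^(−0.0499·5/12) + 3.26·e^(−0.0499·6/12) = 8.9069
Current forward F = (S − I)·e^(rT) = (195.06 − 8.9069)·e^(0.0499·13/12) = 186.1531 × 1.055546 = 196.4932
Value (long) = (F − K)·e^(−rT) = (196.4932 − 212.93) × 0.947377 = -15.5718
Value = -¥15.57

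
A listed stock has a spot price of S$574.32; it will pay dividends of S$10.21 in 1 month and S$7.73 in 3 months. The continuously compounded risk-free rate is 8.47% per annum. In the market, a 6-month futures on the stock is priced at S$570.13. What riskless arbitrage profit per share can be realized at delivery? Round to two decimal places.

PV(dividends) I = 10.21·e^(−0.0847·1/12) + 7.73·e^(−0.0847·3/12) = 17.7062
Fair futures F* = (S − I)·e^(rT) = (574.32 − 17.7062)·e^0.042350 = 556.6138 × 1.043260 = 580.6929
Market S$570.13 < fair 580.6929: forward underpriced → reverse cash-and-carry (short the stock, invest proceeds at r, pay the dividends, go long the forward).
Profit at T = |F_mkt − F*| = |570.13 − 580.6929| = S$10.56 per share

S$10.56 per share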